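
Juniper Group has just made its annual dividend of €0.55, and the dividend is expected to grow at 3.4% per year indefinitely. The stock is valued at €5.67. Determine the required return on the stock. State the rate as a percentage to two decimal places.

D₁ = €0.55 × 1.034 = €0.5687
P = D₁/(r − g) ⇒ r = D₁/P + g = €0.5687/€5.67 + 0.034 = 0.100300 + 0.034 = 0.134300

13.43%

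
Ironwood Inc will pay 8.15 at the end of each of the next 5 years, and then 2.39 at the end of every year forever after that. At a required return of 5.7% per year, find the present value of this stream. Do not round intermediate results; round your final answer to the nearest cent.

PV of 5-year annuity: 8.15 × [1 − (1+0.057)^−5] / 0.057 = 34.61277
Perpetuity value at year 5: 2.39 / 0.057 = 41.92982
PV of perpetuity: 41.92982 / (1+0.057)^5 = 31.77958
Total PV = 34.61277 + 31.77958 = 66.39235

66.39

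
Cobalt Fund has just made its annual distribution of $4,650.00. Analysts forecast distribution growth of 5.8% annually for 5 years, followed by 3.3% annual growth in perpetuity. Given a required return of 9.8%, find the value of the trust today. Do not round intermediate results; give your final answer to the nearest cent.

$82213.31

D_1 = 4919.70000
D_2 = 5205.04260
D_3 = 5506.93507
D_4 = 5826.33730
D_5 = 6164.26487
Terminal value at year 5: TV = D_5×(1+g_2)/(r−g_2) = 6367.68561/0.065 = 97964.39399
P_0 = D_1/(1+r)^1 + D_2/(1+r)^2 + D_3/(1+r)^3 + D_4/(1+r)^4 + D_5/(1+r)^5 + TV/(1+r)^5
    = 4480.60109 + 4317.37337 + 4160.09201 + 4008.54038 + 3862.50977 + 61384.19371 = 82213.31033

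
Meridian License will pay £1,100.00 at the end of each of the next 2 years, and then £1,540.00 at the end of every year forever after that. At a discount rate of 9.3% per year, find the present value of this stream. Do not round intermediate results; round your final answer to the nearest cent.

£15788.27

PV of 2-year annuity: £1,100.00 × [1 − (1+0.093)^−2] / 0.093 = 1927.17694
Perpetuity value at year 2: £1,540.00 / 0.093 = 16559.13978
PV of perpetuity: 16559.13978 / (1+0.093)^2 = 13861.09207
Total PV = 1927.17694 + 13861.09207 = 15788.26901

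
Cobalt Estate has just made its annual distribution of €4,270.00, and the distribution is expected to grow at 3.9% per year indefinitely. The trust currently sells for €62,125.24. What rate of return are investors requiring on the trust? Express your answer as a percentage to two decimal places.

11.04%

D₁ = €4,270.00 × 1.039 = €4,436.5300
P = D₁/(r − g) ⇒ r = D₁/P + g = €4,436.5300/€62,125.24 + 0.039 = 0.071413 + 0.039 = 0.110413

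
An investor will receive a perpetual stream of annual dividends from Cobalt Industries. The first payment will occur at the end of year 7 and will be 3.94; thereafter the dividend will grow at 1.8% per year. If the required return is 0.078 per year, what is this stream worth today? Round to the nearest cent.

41.84

Value at end of year 6: C₁ / (r − g) = 3.94 / (0.078 − 0.018) = 65.6667
Discount to today: PV = 65.6667 / (1 + 0.078)^6 = 65.6667 / 1.569324 = 41.84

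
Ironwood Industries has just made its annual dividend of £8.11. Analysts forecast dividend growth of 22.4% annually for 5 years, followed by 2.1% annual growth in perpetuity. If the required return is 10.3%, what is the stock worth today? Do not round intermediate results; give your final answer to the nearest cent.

D_1 = 9.92664
D_2 = 12.15021
D_3 = 14.87185
D_4 = 18.20315
D_5 = 22.28065
Terminal value at year 5: TV = D_5×(1+g_2)/(r−g_2) = 22.74855/0.082 = 277.42132
P_0 = D_1/(1+r)^1 + D_2/(1+r)^2 + D_3/(1+r)^3 + D_4/(1+r)^4 + D_5/(1+r)^5 + TV/(1+r)^5
    = 8.99967 + 9.98695 + 11.08252 + 12.29828 + 13.64741 + 169.92695 = 225.94179

£225.94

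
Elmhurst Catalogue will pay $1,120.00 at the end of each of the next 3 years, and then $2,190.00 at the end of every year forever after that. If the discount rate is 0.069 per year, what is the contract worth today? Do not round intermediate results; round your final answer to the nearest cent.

PV of 3-year annuity: $1,120.00 × [1 − (1+0.069)^−3] / 0.069 = 2944.61234
Perpetuity value at year 3: $2,190.00 / 0.069 = 31739.13043
PV of perpetuity: 31739.13043 / (1+0.069)^3 = 25981.36167
Total PV = 2944.61234 + 25981.36167 = 28925.97401

$28925.97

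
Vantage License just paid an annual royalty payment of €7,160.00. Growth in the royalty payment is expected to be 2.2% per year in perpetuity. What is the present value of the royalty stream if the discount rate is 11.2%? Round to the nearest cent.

D₁ = D₀ × (1 + g) = €7,160.00 × 1.022 = €7,317.5200
Growing perpetuity: P = D₁ / (r − g) = €7,317.5200 / (0.112 − 0.022) = €81,305.78

€81305.78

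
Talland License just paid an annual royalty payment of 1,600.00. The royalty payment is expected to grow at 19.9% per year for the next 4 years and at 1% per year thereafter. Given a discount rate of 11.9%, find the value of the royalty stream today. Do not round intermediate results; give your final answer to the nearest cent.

D_1 = 1918.40000
D_2 = 2300.16160
D_3 = 2757.89376
D_4 = 3306.71462
Terminal value at year 4: TV = D_4×(1+g_2)/(r−g_2) = 3339.78176/0.109 = 30640.19966
P_0 = D_1/(1+r)^1 + D_2/(1+r)^2 + D_3/(1+r)^3 + D_4/(1+r)^4 + TV/(1+r)^4
    = 1714.38785 + 1836.95355 + 1968.28178 + 2108.99898 + 19542.10061 = 27170.72276

27170.72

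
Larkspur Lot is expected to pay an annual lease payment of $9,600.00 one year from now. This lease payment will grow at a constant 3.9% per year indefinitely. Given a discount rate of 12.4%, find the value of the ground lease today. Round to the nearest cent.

Growing perpetuity: P = D₁ / (r − g) = $9,600.0000 / (0.124 − 0.039) = $112,941.18

$112941.18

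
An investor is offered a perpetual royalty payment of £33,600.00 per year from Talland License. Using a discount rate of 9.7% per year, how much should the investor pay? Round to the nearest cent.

£346391.75

Level perpetuity: PV = C / r = £33,600.00 / 0.097 = £346,391.75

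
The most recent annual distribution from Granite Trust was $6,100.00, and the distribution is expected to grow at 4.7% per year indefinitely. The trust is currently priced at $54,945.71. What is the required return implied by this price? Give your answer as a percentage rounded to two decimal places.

D₁ = $6,100.00 × 1.047 = $6,386.7000
P = D₁/(r − g) ⇒ r = D₁/P + g = $6,386.7000/$54,945.71 + 0.047 = 0.116237 + 0.047 = 0.163237

16.32%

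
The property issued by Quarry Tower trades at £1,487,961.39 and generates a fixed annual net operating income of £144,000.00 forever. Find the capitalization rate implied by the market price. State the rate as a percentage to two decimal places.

9.68%

P = C/r ⇒ r = C/P = £144,000.00/£1,487,961.39 = 0.096777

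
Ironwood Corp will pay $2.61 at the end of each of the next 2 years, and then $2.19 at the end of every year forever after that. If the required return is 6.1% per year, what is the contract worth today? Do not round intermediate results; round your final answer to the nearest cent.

PV of 2-year annuity: $2.61 × [1 − (1+0.061)^−2] / 0.061 = 4.77846
Perpetuity value at year 2: $2.19 / 0.061 = 35.90164
PV of perpetuity: 35.90164 / (1+0.061)^2 = 31.89213
Total PV = 4.77846 + 31.89213 = 36.67059

$36.67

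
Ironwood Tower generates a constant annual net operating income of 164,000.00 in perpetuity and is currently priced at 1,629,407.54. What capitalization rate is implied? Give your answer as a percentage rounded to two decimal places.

10.07%

P = C/r ⇒ r = C/P = 164,000.00/1,629,407.54 = 0.100650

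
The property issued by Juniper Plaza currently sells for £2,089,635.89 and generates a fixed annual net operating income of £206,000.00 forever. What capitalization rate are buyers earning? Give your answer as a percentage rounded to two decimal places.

P = C/r ⇒ r = C/P = £206,000.00/£2,089,635.89 = 0.098582

9.86%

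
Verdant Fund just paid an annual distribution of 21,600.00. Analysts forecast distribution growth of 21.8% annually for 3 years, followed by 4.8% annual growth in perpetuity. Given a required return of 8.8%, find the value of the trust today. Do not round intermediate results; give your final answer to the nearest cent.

875536.85

D_1 = 26308.80000
D_2 = 32044.11840
D_3 = 39029.73621
Terminal value at year 3: TV = D_3×(1+g_2)/(r−g_2) = 40903.16355/0.04 = 1022579.08873
P_0 = D_1/(1+r)^1 + D_2/(1+r)^2 + D_3/(1+r)^3 + TV/(1+r)^3
    = 24180.88235 + 27070.14219 + 30304.62609 + 793981.20368 = 875536.85432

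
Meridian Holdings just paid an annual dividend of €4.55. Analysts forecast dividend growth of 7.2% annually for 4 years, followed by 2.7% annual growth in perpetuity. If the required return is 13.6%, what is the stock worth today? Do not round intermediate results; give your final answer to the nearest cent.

D_1 = 4.87760
D_2 = 5.22879
D_3 = 5.60526
D_4 = 6.00884
Terminal value at year 4: TV = D_4×(1+g_2)/(r−g_2) = 6.17108/0.109 = 56.61539
P_0 = D_1/(1+r)^1 + D_2/(1+r)^2 + D_3/(1+r)^3 + D_4/(1+r)^4 + TV/(1+r)^4
    = 4.29366 + 4.05177 + 3.82350 + 3.60809 + 33.99548 = 49.77249

€49.77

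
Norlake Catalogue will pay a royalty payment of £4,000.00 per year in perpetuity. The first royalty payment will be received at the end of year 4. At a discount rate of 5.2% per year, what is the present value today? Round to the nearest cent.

Value at end of year 3: C / r = £4,000.00 / 0.052 = £76,923.0769
Discount to today: PV = £76,923.0769 / (1 + 0.052)^3 = £76,923.0769 / 1.164253 = £66,070.78

£66070.78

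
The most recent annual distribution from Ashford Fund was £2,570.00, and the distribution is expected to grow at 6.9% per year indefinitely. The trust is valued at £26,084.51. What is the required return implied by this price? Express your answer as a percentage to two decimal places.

17.43%

D₁ = £2,570.00 × 1.069 = £2,747.3300
P = D₁/(r − g) ⇒ r = D₁/P + g = £2,747.3300/£26,084.51 + 0.069 = 0.105324 + 0.069 = 0.174324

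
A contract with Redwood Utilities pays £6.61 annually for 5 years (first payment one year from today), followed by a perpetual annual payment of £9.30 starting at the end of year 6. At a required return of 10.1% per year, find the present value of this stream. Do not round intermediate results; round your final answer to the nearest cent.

PV of 5-year annuity: £6.61 × [1 − (1+0.101)^−5] / 0.101 = 24.99322
Perpetuity value at year 5: £9.30 / 0.101 = 92.07921
PV of perpetuity: 92.07921 / (1+0.101)^5 = 56.91477
Total PV = 24.99322 + 56.91477 = 81.90799

£81.91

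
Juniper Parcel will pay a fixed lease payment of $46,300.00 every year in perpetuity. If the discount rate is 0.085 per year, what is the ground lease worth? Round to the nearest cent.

Level perpetuity: PV = C / r = $46,300.00 / 0.085 = $544,705.88

$544705.88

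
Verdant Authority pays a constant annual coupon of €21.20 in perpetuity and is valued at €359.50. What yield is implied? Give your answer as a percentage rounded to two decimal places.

P = C/r ⇒ r = C/P = €21.20/€359.50 = 0.058971

5.90%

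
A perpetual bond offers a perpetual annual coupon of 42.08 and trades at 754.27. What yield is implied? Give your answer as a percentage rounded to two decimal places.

5.58%

P = C/r ⇒ r = C/P = 42.08/754.27 = 0.055789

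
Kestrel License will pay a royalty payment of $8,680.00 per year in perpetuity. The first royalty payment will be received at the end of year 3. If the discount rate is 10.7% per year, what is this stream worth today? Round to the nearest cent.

$66197.37

Value at end of year 2: C / r = $8,680.00 / 0.107 = $81,121.4953
Discount to today: PV = $81,121.4953 / (1 + 0.107)^2 = $81,121.4953 / 1.225449 = $66,197.37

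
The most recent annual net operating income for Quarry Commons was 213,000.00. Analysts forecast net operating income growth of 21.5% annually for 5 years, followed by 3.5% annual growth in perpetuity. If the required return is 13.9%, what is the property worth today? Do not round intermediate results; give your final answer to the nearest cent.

D_1 = 258795.00000
D_2 = 314435.92500
D_3 = 382039.64888
D_4 = 464178.17338
D_5 = 563976.48066
Terminal value at year 5: TV = D_5×(1+g_2)/(r−g_2) = 583715.65748/0.104 = 5612650.55273
P_0 = D_1/(1+r)^1 + D_2/(1+r)^2 + D_3/(1+r)^3 + D_4/(1+r)^4 + D_5/(1+r)^5 + TV/(1+r)^5
    = 227212.46708 + 242373.26383 + 258545.66773 + 275797.17849 + 294199.79970 + 2927853.77589 = 4225982.15271

4225982.15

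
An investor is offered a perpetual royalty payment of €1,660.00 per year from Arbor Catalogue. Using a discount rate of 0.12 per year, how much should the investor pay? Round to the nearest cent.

€13833.33

Level perpetuity: PV = C / r = €1,660.00 / 0.12 = €13,833.33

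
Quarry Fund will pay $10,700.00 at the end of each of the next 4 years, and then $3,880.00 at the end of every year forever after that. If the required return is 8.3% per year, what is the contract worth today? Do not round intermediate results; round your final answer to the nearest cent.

PV of 4-year annuity: $10,700.00 × [1 − (1+0.083)^−4] / 0.083 = 35204.38505
Perpetuity value at year 4: $3,880.00 / 0.083 = 46746.98795
PV of perpetuity: 46746.98795 / (1+0.083)^4 = 33981.28571
Total PV = 35204.38505 + 33981.28571 = 69185.67076

$69185.67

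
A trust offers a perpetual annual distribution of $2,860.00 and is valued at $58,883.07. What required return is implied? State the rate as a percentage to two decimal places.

P = C/r ⇒ r = C/P = $2,860.00/$58,883.07 = 0.048571

4.86%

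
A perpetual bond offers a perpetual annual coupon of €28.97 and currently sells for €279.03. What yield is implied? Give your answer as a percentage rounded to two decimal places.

10.38%

P = C/r ⇒ r = C/P = €28.97/€279.03 = 0.103824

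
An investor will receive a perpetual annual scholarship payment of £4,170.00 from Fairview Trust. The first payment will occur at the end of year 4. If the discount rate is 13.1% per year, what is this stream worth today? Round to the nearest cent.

Value at end of year 3: C / r = £4,170.00 / 0.131 = £31,832.0611
Discount to today: PV = £31,832.0611 / (1 + 0.131)^3 = £31,832.0611 / 1.446731 = £22,002.75

£22002.75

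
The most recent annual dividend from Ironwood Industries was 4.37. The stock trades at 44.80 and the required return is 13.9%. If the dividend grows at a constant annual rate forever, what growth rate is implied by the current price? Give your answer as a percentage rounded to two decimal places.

3.78%

P = D₀(1+g)/(r−g) ⇒ P(r−g) = D₀(1+g) ⇒ g(P+D₀) = P·r − D₀
g = (P·r − D₀)/(P + D₀) = (44.80×0.139 − 4.37) / (44.80 + 4.37) = 0.037771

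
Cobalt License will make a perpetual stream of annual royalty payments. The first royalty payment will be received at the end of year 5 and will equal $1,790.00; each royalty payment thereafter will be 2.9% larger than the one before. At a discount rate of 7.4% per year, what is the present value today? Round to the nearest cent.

$29896.71

Value at end of year 4: C₁ / (r − g) = $1,790.00 / (0.074 − 0.029) = $39,777.7778
Discount to today: PV = $39,777.7778 / (1 + 0.074)^4 = $39,777.7778 / 1.330507 = $29,896.71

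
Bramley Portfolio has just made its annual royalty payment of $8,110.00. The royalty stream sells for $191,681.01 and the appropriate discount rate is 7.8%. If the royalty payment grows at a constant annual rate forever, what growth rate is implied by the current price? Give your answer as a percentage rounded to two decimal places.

P = D₀(1+g)/(r−g) ⇒ P(r−g) = D₀(1+g) ⇒ g(P+D₀) = P·r − D₀
g = (P·r − D₀)/(P + D₀) = ($191,681.01×0.078 − $8,110.00) / ($191,681.01 + $8,110.00) = 0.034241

3.42%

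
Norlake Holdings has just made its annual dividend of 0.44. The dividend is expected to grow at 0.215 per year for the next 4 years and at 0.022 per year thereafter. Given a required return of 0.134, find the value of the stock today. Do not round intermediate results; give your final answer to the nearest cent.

7.39

D_1 = 0.53460
D_2 = 0.64954
D_3 = 0.78919
D_4 = 0.95887
Terminal value at year 4: TV = D_4×(1+g_2)/(r−g_2) = 0.97996/0.112 = 8.74965
P_0 = D_1/(1+r)^1 + D_2/(1+r)^2 + D_3/(1+r)^3 + D_4/(1+r)^4 + TV/(1+r)^4
    = 0.47143 + 0.50510 + 0.54118 + 0.57984 + 5.29101 = 7.38856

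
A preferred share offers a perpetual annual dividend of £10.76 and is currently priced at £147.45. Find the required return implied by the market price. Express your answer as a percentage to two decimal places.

P = C/r ⇒ r = C/P = £10.76/£147.45 = 0.072974

7.30%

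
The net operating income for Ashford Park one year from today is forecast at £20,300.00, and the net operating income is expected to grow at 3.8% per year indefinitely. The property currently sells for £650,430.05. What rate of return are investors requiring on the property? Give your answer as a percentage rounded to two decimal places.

6.92%

P = D₁/(r − g) ⇒ r = D₁/P + g = £20,300.0000/£650,430.05 + 0.038 = 0.031210 + 0.038 = 0.069210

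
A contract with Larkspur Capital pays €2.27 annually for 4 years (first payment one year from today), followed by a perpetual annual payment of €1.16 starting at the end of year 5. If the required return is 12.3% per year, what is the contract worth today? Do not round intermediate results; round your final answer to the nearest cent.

€12.78

PV of 4-year annuity: €2.27 × [1 − (1+0.123)^−4] / 0.123 = 6.85144
Perpetuity value at year 4: €1.16 / 0.123 = 9.43089
PV of perpetuity: 9.43089 / (1+0.123)^4 = 5.92972
Total PV = 6.85144 + 5.92972 = 12.78116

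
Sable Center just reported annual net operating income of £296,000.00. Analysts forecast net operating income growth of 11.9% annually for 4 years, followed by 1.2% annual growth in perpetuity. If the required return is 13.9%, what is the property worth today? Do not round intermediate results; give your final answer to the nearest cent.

£3330252.51

D_1 = 331224.00000
D_2 = 370639.65600
D_3 = 414745.77506
D_4 = 464100.52230
Terminal value at year 4: TV = D_4×(1+g_2)/(r−g_2) = 469669.72856/0.127 = 3698186.83909
P_0 = D_1/(1+r)^1 + D_2/(1+r)^2 + D_3/(1+r)^3 + D_4/(1+r)^4 + TV/(1+r)^4
    = 290802.45830 + 285696.18159 + 280679.56734 + 275751.04114 + 2197323.25694 = 3330252.50530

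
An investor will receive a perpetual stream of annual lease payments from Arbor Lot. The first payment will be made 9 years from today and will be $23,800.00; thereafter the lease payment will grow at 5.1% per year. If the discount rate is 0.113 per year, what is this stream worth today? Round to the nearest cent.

$163013.64

Value at end of year 8: C₁ / (r − g) = $23,800.00 / (0.113 − 0.051) = $383,870.9677
Discount to today: PV = $383,870.9677 / (1 + 0.113)^8 = $383,870.9677 / 2.354840 = $163,013.64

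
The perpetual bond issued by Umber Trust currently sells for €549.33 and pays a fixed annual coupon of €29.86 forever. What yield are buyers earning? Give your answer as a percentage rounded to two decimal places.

P = C/r ⇒ r = C/P = €29.86/€549.33 = 0.054357

5.44%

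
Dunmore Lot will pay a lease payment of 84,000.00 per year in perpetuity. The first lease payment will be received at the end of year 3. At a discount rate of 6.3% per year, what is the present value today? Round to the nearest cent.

Value at end of year 2: C / r = 84,000.00 / 0.063 = 1,333,333.3333
Discount to today: PV = 1,333,333.3333 / (1 + 0.063)^2 = 1,333,333.3333 / 1.129969 = 1,179,973.37

1179973.37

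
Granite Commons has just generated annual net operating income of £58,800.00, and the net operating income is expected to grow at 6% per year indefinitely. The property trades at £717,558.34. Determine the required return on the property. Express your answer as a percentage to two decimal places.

14.69%

D₁ = £58,800.00 × 1.06 = £62,328.0000
P = D₁/(r − g) ⇒ r = D₁/P + g = £62,328.0000/£717,558.34 + 0.06 = 0.086861 + 0.06 = 0.146861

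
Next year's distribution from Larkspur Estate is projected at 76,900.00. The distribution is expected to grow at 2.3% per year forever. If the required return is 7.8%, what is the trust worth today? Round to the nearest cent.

Growing perpetuity: P = D₁ / (r − g) = 76,900.0000 / (0.078 − 0.023) = 1,398,181.82

1398181.82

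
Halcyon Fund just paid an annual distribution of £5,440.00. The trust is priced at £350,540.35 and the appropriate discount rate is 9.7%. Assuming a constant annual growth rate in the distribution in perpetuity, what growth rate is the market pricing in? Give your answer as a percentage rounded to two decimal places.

8.02%

P = D₀(1+g)/(r−g) ⇒ P(r−g) = D₀(1+g) ⇒ g(P+D₀) = P·r − D₀
g = (P·r − D₀)/(P + D₀) = (£350,540.35×0.097 − £5,440.00) / (£350,540.35 + £5,440.00) = 0.080236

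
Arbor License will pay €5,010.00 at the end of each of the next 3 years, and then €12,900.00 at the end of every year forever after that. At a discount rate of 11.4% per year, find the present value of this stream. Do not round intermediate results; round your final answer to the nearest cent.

PV of 3-year annuity: €5,010.00 × [1 − (1+0.114)^−3] / 0.114 = 12158.33653
Perpetuity value at year 3: €12,900.00 / 0.114 = 113157.89474
PV of perpetuity: 113157.89474 / (1+0.114)^3 = 81851.99828
Total PV = 12158.33653 + 81851.99828 = 94010.33481

€94010.33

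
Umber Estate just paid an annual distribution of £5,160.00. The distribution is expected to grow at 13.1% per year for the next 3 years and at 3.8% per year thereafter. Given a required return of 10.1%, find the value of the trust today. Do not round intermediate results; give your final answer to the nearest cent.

D_1 = 5835.96000
D_2 = 6600.47076
D_3 = 7465.13243
Terminal value at year 3: TV = D_3×(1+g_2)/(r−g_2) = 7748.80746/0.063 = 122996.94384
P_0 = D_1/(1+r)^1 + D_2/(1+r)^2 + D_3/(1+r)^3 + TV/(1+r)^3
    = 5300.59946 + 5445.02996 + 5593.39590 + 92157.85620 = 108496.88151

£108496.88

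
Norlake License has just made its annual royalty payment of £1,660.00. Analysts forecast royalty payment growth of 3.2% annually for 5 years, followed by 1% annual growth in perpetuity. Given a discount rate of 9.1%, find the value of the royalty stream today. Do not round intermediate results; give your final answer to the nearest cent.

£22722.10

D_1 = 1713.12000
D_2 = 1767.93984
D_3 = 1824.51391
D_4 = 1882.89836
D_5 = 1943.15111
Terminal value at year 5: TV = D_5×(1+g_2)/(r−g_2) = 1962.58262/0.081 = 24229.41505
P_0 = D_1/(1+r)^1 + D_2/(1+r)^2 + D_3/(1+r)^3 + D_4/(1+r)^4 + D_5/(1+r)^5 + TV/(1+r)^5
    = 1570.22915 + 1485.31300 + 1404.98901 + 1329.00886 + 1257.13762 + 15675.41966 = 22722.09729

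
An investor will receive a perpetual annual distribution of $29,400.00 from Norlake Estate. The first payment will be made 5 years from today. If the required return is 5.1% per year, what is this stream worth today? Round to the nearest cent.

Value at end of year 4: C / r = $29,400.00 / 0.051 = $576,470.5882
Discount to today: PV = $576,470.5882 / (1 + 0.051)^4 = $576,470.5882 / 1.220143 = $472,461.35

$472461.35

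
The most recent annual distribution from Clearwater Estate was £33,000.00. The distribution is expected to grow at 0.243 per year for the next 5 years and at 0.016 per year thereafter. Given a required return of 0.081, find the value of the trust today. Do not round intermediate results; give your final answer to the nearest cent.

£1292635.42

D_1 = 41019.00000
D_2 = 50986.61700
D_3 = 63376.36493
D_4 = 78776.82161
D_5 = 97919.58926
Terminal value at year 5: TV = D_5×(1+g_2)/(r−g_2) = 99486.30269/0.065 = 1530558.50290
P_0 = D_1/(1+r)^1 + D_2/(1+r)^2 + D_3/(1+r)^3 + D_4/(1+r)^4 + D_5/(1+r)^5 + TV/(1+r)^5
    = 37945.42091 + 43631.96872 + 50170.70964 + 57689.35438 + 66334.75253 + 1036863.20885 = 1292635.41503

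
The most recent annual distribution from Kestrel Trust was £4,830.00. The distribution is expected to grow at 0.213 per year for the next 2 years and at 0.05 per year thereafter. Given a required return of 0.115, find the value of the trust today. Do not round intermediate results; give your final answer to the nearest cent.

D_1 = 5858.79000
D_2 = 7106.71227
Terminal value at year 2: TV = D_2×(1+g_2)/(r−g_2) = 7462.04788/0.065 = 114800.73667
P_0 = D_1/(1+r)^1 + D_2/(1+r)^2 + TV/(1+r)^2
    = 5254.52018 + 5716.35245 + 92341.07798 = 103311.95060

£103311.95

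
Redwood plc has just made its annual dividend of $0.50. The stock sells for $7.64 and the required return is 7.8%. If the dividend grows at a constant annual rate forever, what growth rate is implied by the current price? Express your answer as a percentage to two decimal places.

P = D₀(1+g)/(r−g) ⇒ P(r−g) = D₀(1+g) ⇒ g(P+D₀) = P·r − D₀
g = (P·r − D₀)/(P + D₀) = ($7.64×0.078 − $0.50) / ($7.64 + $0.50) = 0.011784

1.18%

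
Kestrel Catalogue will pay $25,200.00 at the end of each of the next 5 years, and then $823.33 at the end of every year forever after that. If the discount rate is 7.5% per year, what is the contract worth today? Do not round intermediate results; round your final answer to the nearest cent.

PV of 5-year annuity: $25,200.00 × [1 − (1+0.075)^−5] / 0.075 = 101956.29953
Perpetuity value at year 5: $823.33 / 0.075 = 10977.73333
PV of perpetuity: 10977.73333 / (1+0.075)^5 = 7646.63492
Total PV = 101956.29953 + 7646.63492 = 109602.93445

$109602.93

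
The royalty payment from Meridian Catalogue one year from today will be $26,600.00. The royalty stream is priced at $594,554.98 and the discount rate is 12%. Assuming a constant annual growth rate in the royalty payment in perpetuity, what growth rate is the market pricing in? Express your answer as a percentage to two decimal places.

7.53%

P = D₁/(r−g) ⇒ g = r − D₁/P = 0.12 − $26,600.00/$594,554.98 = 0.075261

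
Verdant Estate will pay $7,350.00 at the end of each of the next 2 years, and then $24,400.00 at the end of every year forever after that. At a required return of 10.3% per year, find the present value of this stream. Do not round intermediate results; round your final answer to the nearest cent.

$207421.00

PV of 2-year annuity: $7,350.00 × [1 − (1+0.103)^−2] / 0.103 = 12705.02684
Perpetuity value at year 2: $24,400.00 / 0.103 = 236893.20388
PV of perpetuity: 236893.20388 / (1+0.103)^2 = 194715.97192
Total PV = 12705.02684 + 194715.97192 = 207420.99876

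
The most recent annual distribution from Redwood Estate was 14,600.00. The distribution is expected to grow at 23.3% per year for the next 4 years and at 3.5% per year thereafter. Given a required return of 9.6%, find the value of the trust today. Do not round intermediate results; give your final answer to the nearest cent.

475879.03

D_1 = 18001.80000
D_2 = 22196.21940
D_3 = 27367.93852
D_4 = 33744.66820
Terminal value at year 4: TV = D_4×(1+g_2)/(r−g_2) = 34925.73158/0.061 = 572552.97676
P_0 = D_1/(1+r)^1 + D_2/(1+r)^2 + D_3/(1+r)^3 + D_4/(1+r)^4 + TV/(1+r)^4
    = 16425.00000 + 18478.12500 + 20787.89062 + 23386.37695 + 396801.64175 = 475879.03432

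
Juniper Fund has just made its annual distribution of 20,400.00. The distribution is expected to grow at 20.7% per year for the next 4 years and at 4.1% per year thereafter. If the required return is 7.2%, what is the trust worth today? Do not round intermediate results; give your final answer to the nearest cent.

1211688.31

D_1 = 24622.80000
D_2 = 29719.71960
D_3 = 35871.70156
D_4 = 43297.14378
Terminal value at year 4: TV = D_4×(1+g_2)/(r−g_2) = 45072.32667/0.031 = 1453946.02176
P_0 = D_1/(1+r)^1 + D_2/(1+r)^2 + D_3/(1+r)^3 + D_4/(1+r)^4 + TV/(1+r)^4
    = 22969.02985 + 25861.58492 + 29118.40764 + 32785.37129 + 1100953.91985 = 1211688.31355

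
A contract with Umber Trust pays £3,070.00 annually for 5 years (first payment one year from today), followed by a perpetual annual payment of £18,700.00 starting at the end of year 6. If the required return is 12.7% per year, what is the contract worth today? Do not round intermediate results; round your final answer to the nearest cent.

£91864.97

PV of 5-year annuity: £3,070.00 × [1 − (1+0.127)^−5] / 0.127 = 10877.40996
Perpetuity value at year 5: £18,700.00 / 0.127 = 147244.09449
PV of perpetuity: 147244.09449 / (1+0.127)^5 = 80987.55826
Total PV = 10877.40996 + 80987.55826 = 91864.96821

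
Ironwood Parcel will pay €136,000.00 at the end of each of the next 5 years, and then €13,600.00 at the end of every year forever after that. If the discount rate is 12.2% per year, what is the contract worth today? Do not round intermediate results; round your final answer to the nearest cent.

€550522.63

PV of 5-year annuity: €136,000.00 × [1 − (1+0.122)^−5] / 0.122 = 487830.24674
Perpetuity value at year 5: €13,600.00 / 0.122 = 111475.40984
PV of perpetuity: 111475.40984 / (1+0.122)^5 = 62692.38516
Total PV = 487830.24674 + 62692.38516 = 550522.63190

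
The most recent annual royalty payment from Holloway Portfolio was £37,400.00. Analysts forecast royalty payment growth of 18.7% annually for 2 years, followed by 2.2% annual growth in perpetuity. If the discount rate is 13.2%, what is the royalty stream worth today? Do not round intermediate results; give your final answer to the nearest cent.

D_1 = 44393.80000
D_2 = 52695.44060
Terminal value at year 2: TV = D_2×(1+g_2)/(r−g_2) = 53854.74029/0.11 = 489588.54812
P_0 = D_1/(1+r)^1 + D_2/(1+r)^2 + TV/(1+r)^2
    = 39217.13781 + 41122.56412 + 382066.00479 = 462405.70671

£462405.71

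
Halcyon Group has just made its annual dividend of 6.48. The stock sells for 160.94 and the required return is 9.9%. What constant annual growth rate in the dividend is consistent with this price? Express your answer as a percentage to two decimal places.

5.65%

P = D₀(1+g)/(r−g) ⇒ P(r−g) = D₀(1+g) ⇒ g(P+D₀) = P·r − D₀
g = (P·r − D₀)/(P + D₀) = (160.94×0.099 − 6.48) / (160.94 + 6.48) = 0.056463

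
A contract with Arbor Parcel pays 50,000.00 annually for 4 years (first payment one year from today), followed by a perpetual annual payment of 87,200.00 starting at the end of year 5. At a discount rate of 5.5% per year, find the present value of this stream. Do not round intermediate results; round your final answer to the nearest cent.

1455062.96

PV of 4-year annuity: 50,000.00 × [1 − (1+0.055)^−4] / 0.055 = 175257.50609
Perpetuity value at year 4: 87,200.00 / 0.055 = 1585454.54545
PV of perpetuity: 1585454.54545 / (1+0.055)^4 = 1279805.45484
Total PV = 175257.50609 + 1279805.45484 = 1455062.96092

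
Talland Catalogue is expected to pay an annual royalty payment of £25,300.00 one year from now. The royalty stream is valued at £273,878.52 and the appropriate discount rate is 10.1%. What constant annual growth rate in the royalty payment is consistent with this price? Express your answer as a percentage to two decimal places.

0.86%

P = D₁/(r−g) ⇒ g = r − D₁/P = 0.101 − £25,300.00/£273,878.52 = 0.008623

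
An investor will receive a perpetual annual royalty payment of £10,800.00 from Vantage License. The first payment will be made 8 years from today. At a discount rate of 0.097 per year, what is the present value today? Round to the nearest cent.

£58237.89

Value at end of year 7: C / r = £10,800.00 / 0.097 = £111,340.2062
Discount to today: PV = £111,340.2062 / (1 + 0.097)^7 = £111,340.2062 / 1.911817 = £58,237.89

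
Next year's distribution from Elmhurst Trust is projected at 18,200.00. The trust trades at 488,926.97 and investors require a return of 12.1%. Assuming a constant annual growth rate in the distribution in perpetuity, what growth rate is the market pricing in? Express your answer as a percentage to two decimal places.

P = D₁/(r−g) ⇒ g = r − D₁/P = 0.121 − 18,200.00/488,926.97 = 0.083776

8.38%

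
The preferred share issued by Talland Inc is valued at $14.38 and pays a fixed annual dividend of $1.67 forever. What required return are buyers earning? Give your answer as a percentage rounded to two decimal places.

P = C/r ⇒ r = C/P = $1.67/$14.38 = 0.116134

11.61%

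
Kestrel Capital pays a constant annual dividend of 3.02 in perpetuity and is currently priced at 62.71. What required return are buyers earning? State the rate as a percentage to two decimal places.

4.82%

P = C/r ⇒ r = C/P = 3.02/62.71 = 0.048158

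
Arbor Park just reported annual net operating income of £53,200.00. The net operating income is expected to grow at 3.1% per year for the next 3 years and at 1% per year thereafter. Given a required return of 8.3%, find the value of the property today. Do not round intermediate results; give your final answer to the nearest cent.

D_1 = 54849.20000
D_2 = 56549.52520
D_3 = 58302.56048
Terminal value at year 3: TV = D_3×(1+g_2)/(r−g_2) = 58885.58609/0.073 = 806651.86419
P_0 = D_1/(1+r)^1 + D_2/(1+r)^2 + D_3/(1+r)^3 + TV/(1+r)^3
    = 50645.61404 + 48213.87633 + 45898.89797 + 635039.54725 = 779797.93559

£779797.94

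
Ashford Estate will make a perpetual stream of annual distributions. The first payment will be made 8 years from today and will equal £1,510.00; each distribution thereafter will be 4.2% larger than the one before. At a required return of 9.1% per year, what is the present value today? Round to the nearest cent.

£16749.72

Value at end of year 7: C₁ / (r − g) = £1,510.00 / (0.091 − 0.042) = £30,816.3265
Discount to today: PV = £30,816.3265 / (1 + 0.091)^7 = £30,816.3265 / 1.839811 = £16,749.72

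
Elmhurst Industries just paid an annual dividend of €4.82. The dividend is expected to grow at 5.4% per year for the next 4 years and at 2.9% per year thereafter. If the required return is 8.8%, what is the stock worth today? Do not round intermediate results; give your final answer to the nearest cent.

D_1 = 5.08028
D_2 = 5.35462
D_3 = 5.64376
D_4 = 5.94853
Terminal value at year 4: TV = D_4×(1+g_2)/(r−g_2) = 6.12103/0.059 = 103.74635
P_0 = D_1/(1+r)^1 + D_2/(1+r)^2 + D_3/(1+r)^3 + D_4/(1+r)^4 + TV/(1+r)^4
    = 4.66937 + 4.52346 + 4.38210 + 4.24516 + 74.03844 = 91.85853

€91.86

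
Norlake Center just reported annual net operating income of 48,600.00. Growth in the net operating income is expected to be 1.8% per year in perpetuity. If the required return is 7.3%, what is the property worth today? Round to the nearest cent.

899541.82

D₁ = D₀ × (1 + g) = 48,600.00 × 1.018 = 49,474.8000
Growing perpetuity: P = D₁ / (r − g) = 49,474.8000 / (0.073 − 0.018) = 899,541.82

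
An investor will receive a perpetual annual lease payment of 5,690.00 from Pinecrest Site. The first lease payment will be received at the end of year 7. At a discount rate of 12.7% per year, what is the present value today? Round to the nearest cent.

21865.78

Value at end of year 6: C / r = 5,690.00 / 0.127 = 44,803.1496
Discount to today: PV = 44,803.1496 / (1 + 0.127)^6 = 44,803.1496 / 2.049007 = 21,865.78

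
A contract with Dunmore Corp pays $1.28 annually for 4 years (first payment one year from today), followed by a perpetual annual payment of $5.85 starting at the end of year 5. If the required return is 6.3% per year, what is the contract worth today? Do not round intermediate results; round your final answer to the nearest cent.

PV of 4-year annuity: $1.28 × [1 − (1+0.063)^−4] / 0.063 = 4.40504
Perpetuity value at year 4: $5.85 / 0.063 = 92.85714
PV of perpetuity: 92.85714 / (1+0.063)^4 = 72.72475
Total PV = 4.40504 + 72.72475 = 77.12979

$77.13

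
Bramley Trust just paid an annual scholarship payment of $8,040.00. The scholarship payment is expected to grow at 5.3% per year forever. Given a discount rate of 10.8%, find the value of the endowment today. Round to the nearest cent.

D₁ = D₀ × (1 + g) = $8,040.00 × 1.053 = $8,466.1200
Growing perpetuity: P = D₁ / (r − g) = $8,466.1200 / (0.108 − 0.053) = $153,929.45

$153929.45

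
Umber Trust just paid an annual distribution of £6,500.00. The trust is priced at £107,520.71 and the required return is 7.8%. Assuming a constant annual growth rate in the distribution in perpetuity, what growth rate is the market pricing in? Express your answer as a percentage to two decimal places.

P = D₀(1+g)/(r−g) ⇒ P(r−g) = D₀(1+g) ⇒ g(P+D₀) = P·r − D₀
g = (P·r − D₀)/(P + D₀) = (£107,520.71×0.078 − £6,500.00) / (£107,520.71 + £6,500.00) = 0.016546

1.65%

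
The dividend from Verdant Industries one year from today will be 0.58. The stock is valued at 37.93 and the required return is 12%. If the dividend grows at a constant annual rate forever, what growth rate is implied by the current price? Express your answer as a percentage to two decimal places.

P = D₁/(r−g) ⇒ g = r − D₁/P = 0.12 − 0.58/37.93 = 0.104709

10.47%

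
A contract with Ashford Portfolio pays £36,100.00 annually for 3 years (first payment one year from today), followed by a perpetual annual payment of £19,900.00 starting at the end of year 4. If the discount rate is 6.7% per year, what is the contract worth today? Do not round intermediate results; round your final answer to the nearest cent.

£339762.95

PV of 3-year annuity: £36,100.00 × [1 − (1+0.067)^−3] / 0.067 = 95259.48615
Perpetuity value at year 3: £19,900.00 / 0.067 = 297014.92537
PV of perpetuity: 297014.92537 / (1+0.067)^3 = 244503.46348
Total PV = 95259.48615 + 244503.46348 = 339762.94963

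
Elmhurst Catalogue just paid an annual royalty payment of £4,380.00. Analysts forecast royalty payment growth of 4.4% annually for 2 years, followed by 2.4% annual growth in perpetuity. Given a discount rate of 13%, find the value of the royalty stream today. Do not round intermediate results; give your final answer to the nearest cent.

£43902.39

D_1 = 4572.72000
D_2 = 4773.91968
Terminal value at year 2: TV = D_2×(1+g_2)/(r−g_2) = 4888.49375/0.106 = 46117.86559
P_0 = D_1/(1+r)^1 + D_2/(1+r)^2 + TV/(1+r)^2
    = 4046.65487 + 3738.67936 + 36117.05348 = 43902.38771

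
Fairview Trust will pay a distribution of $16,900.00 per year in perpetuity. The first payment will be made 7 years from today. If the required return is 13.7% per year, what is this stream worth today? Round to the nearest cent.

$57095.69

Value at end of year 6: C / r = $16,900.00 / 0.137 = $123,357.6642
Discount to today: PV = $123,357.6642 / (1 + 0.137)^6 = $123,357.6642 / 2.160542 = $57,095.69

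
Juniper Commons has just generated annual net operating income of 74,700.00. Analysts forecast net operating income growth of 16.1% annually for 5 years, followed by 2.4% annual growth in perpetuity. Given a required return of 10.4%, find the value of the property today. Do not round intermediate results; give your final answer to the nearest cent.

D_1 = 86726.70000
D_2 = 100689.69870
D_3 = 116900.74019
D_4 = 135721.75936
D_5 = 157572.96262
Terminal value at year 5: TV = D_5×(1+g_2)/(r−g_2) = 161354.71372/0.08 = 2016933.92152
P_0 = D_1/(1+r)^1 + D_2/(1+r)^2 + D_3/(1+r)^3 + D_4/(1+r)^4 + D_5/(1+r)^5 + TV/(1+r)^5
    = 78556.79348 + 82612.71488 + 86878.04527 + 91363.59652 + 96080.73873 + 1229833.45575 = 1665325.34463

1665325.34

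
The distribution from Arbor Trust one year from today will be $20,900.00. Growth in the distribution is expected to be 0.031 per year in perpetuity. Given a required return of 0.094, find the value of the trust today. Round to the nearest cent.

Growing perpetuity: P = D₁ / (r − g) = $20,900.0000 / (0.094 − 0.031) = $331,746.03

$331746.03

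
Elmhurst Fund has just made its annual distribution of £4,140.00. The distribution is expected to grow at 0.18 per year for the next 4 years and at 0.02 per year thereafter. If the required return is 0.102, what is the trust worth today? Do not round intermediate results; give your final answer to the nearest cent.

£87405.11

D_1 = 4885.20000
D_2 = 5764.53600
D_3 = 6802.15248
D_4 = 8026.53993
Terminal value at year 4: TV = D_4×(1+g_2)/(r−g_2) = 8187.07072/0.082 = 99842.32591
P_0 = D_1/(1+r)^1 + D_2/(1+r)^2 + D_3/(1+r)^3 + D_4/(1+r)^4 + TV/(1+r)^4
    = 4433.03085 + 4746.80255 + 5082.78313 + 5442.54455 + 67699.94435 = 87405.10542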